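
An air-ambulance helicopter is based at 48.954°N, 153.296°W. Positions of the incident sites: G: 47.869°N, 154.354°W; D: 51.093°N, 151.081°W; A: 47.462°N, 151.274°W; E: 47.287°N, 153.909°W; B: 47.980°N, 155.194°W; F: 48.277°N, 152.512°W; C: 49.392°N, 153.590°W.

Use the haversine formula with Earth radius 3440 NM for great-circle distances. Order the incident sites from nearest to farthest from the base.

C, F, G, B, E, A, D

Distances from the base:
C 49.392°N, 153.590°W: 28.7 NM
F 48.277°N, 152.512°W: 51.2 NM
G 47.869°N, 154.354°W: 77.6 NM
B 47.980°N, 155.194°W: 95.5 NM
E 47.287°N, 153.909°W: 103.1 NM
A 47.462°N, 151.274°W: 120.7 NM
D 51.093°N, 151.081°W: 154.2 NM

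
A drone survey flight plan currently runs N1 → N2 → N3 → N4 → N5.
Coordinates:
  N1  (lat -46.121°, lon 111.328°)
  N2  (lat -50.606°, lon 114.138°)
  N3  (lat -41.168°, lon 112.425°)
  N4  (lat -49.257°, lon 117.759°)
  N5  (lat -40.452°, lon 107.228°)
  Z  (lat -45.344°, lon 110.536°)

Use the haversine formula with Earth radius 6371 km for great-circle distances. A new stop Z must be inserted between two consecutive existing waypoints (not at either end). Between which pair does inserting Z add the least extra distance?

Added distance for inserting Z between each consecutive pair:
N1–N2: 209.4 km
N2–N3: 74.6 km
N3–N4: 194.3 km
N4–N5: 22.4 km
Smallest added distance is 22.4 km, inserting between N4 and N5.

between N4 and N5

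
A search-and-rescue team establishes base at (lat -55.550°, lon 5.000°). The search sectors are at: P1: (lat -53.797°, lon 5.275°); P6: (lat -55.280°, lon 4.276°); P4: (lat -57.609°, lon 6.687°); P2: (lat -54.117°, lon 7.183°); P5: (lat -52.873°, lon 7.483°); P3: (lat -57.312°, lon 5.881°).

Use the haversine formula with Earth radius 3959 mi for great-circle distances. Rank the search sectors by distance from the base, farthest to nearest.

P5, P4, P2, P3, P1, P6

Distance from the base at (lat -55.550°, lon 5.000°) to each:
P5 (lat -52.873°, lon 7.483°): 210.4 mi
P4 (lat -57.609°, lon 6.687°): 156.1 mi
P2 (lat -54.117°, lon 7.183°): 131.7 mi
P3 (lat -57.312°, lon 5.881°): 126.3 mi
P1 (lat -53.797°, lon 5.275°): 121.6 mi
P6 (lat -55.280°, lon 4.276°): 34.0 mi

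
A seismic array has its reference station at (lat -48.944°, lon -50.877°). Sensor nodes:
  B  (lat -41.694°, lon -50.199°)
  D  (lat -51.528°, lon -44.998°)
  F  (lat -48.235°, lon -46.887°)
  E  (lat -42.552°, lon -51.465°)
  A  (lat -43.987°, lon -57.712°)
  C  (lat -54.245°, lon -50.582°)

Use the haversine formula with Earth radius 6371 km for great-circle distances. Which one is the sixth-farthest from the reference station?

F

Distances from the reference station ((lat -48.944°, lon -50.877°)):
B: 807.9 km
A: 759.6 km
E: 712.2 km
C: 589.8 km
D: 507.1 km
F: 303.8 km
The sixth-farthest is F at 303.8 km.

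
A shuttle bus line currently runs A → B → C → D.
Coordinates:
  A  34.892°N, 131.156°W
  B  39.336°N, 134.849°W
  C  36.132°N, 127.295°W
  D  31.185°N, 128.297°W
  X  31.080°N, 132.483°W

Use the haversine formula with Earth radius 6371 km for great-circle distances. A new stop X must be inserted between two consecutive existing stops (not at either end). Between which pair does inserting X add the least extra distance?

Added distance for inserting X between each consecutive pair:
A–B: 791.6 km
B–C: 928.3 km
C–D: 579.7 km
Smallest added distance is 579.7 km, inserting between C and D.

between C and D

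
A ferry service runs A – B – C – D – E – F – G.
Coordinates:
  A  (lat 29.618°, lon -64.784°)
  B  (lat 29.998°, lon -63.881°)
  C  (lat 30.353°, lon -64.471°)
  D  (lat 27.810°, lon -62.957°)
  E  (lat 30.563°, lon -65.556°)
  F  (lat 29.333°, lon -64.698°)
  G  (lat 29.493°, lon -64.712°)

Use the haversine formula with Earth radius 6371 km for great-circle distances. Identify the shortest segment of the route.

Leg distances:
A→B: 96.8 km
B→C: 69.1 km
C→D: 318.7 km
D→E: 396.7 km
E→F: 159.8 km
F→G: 17.8 km
The shortest leg is F–G at 17.8 km.

F–G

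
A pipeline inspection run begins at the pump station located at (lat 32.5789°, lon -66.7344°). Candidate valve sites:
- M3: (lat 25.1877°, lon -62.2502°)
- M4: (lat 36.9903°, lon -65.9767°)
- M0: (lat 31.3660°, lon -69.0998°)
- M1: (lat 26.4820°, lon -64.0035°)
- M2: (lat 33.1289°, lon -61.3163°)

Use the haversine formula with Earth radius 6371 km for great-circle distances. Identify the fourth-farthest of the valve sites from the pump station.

Distance to each, sorted:
M3: 930.3 km
M1: 727.5 km
M2: 509.7 km
M4: 495.4 km
M0: 260.7 km
The fourth-farthest is M4 at 495.4 km.

M4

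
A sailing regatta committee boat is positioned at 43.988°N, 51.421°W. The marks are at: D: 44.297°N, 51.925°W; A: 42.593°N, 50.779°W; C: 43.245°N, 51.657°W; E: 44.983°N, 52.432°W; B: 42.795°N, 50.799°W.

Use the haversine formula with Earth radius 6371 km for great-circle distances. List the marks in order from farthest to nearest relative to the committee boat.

Distances from the committee boat:
A 42.593°N, 50.779°W: 163.6 km
B 42.795°N, 50.799°W: 141.9 km
E 44.983°N, 52.432°W: 136.6 km
C 43.245°N, 51.657°W: 84.8 km
D 44.297°N, 51.925°W: 52.9 km

A, B, E, C, D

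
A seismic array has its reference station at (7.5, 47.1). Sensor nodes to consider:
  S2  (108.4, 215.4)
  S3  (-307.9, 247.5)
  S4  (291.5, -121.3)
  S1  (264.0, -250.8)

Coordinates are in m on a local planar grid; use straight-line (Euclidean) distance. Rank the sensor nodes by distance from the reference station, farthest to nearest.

S1, S3, S4, S2

Distances from the reference station:
S1 (264.0, -250.8): 393.1 m
S3 (-307.9, 247.5): 373.7 m
S4 (291.5, -121.3): 330.2 m
S2 (108.4, 215.4): 196.2 m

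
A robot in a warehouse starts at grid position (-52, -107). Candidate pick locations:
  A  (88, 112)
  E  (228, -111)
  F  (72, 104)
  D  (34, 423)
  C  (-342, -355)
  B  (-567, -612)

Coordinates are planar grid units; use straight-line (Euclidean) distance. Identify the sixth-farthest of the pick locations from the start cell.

Distance to each, sorted:
B: 721.3
D: 536.9
C: 381.6
E: 280.0
A: 259.9
F: 244.7
The sixth-farthest is F at 244.7.

F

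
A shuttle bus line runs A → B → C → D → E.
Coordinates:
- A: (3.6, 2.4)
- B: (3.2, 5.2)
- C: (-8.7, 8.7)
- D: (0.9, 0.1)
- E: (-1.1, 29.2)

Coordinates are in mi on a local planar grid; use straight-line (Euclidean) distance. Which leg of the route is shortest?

A–B

Leg distances:
A→B: 2.8 mi
B→C: 12.4 mi
C→D: 12.9 mi
D→E: 29.2 mi
The shortest leg is A–B at 2.8 mi.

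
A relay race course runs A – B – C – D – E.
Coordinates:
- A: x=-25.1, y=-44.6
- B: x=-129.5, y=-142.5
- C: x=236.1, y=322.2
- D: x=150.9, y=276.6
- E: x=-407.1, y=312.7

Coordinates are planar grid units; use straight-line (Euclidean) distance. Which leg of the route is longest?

B–C

Leg distances:
A→B: 143.1
B→C: 591.3
C→D: 96.6
D→E: 559.2
The longest leg is B–C at 591.3.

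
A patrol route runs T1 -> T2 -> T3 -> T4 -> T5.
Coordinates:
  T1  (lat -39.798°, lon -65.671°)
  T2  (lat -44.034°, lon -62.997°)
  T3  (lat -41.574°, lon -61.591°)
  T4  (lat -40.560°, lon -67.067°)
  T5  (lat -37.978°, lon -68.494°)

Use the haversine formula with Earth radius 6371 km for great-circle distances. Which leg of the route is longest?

Leg distances:
T1→T2: 520.3 km
T2→T3: 296.6 km
T3→T4: 472.6 km
T4→T5: 312.3 km
The longest leg is T1–T2 at 520.3 km.

T1–T2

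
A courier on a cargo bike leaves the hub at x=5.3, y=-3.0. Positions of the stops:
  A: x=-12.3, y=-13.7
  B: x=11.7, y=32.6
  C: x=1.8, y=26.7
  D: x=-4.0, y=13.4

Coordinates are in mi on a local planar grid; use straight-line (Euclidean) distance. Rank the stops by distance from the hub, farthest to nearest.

B, C, A, D

Distances from the hub:
B x=11.7, y=32.6: 36.2 mi
C x=1.8, y=26.7: 29.9 mi
A x=-12.3, y=-13.7: 20.6 mi
D x=-4.0, y=13.4: 18.9 mi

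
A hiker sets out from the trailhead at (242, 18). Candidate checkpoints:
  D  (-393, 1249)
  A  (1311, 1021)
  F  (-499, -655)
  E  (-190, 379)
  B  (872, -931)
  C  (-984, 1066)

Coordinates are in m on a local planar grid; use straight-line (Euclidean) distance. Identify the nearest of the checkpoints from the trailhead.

E

Distances from the trailhead ((242, 18)):
E: 563.0 m
F: 1001.0 m
B: 1139.1 m
D: 1385.1 m
A: 1465.9 m
C: 1612.9 m
The nearest is E at 563.0 m.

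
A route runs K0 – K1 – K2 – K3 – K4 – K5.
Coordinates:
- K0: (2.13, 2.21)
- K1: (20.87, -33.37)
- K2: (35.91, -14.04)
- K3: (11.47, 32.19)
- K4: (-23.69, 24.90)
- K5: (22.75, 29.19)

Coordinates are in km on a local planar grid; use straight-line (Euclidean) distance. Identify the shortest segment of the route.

K1–K2

Leg distances:
K0→K1: 40.2 km
K1→K2: 24.5 km
K2→K3: 52.3 km
K3→K4: 35.9 km
K4→K5: 46.6 km
The shortest leg is K1–K2 at 24.5 km.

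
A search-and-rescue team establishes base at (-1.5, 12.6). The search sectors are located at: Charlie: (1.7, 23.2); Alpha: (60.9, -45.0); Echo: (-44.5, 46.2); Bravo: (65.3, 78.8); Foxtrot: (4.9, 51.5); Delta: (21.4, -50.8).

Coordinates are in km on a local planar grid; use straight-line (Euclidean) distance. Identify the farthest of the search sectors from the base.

Distance to each, sorted:
Bravo: 94.0 km
Alpha: 84.9 km
Delta: 67.4 km
Echo: 54.6 km
Foxtrot: 39.4 km
Charlie: 11.1 km
The farthest is Bravo at 94.0 km.

Bravo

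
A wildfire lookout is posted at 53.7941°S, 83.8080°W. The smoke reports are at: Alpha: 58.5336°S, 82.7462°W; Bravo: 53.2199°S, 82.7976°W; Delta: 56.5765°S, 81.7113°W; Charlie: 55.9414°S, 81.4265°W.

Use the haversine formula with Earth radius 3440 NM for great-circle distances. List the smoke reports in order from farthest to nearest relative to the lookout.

Distances from the lookout:
Alpha 58.5336°S, 82.7462°W: 286.8 NM
Delta 56.5765°S, 81.7113°W: 181.8 NM
Charlie 55.9414°S, 81.4265°W: 152.9 NM
Bravo 53.2199°S, 82.7976°W: 49.9 NM

Alpha, Delta, Charlie, Bravo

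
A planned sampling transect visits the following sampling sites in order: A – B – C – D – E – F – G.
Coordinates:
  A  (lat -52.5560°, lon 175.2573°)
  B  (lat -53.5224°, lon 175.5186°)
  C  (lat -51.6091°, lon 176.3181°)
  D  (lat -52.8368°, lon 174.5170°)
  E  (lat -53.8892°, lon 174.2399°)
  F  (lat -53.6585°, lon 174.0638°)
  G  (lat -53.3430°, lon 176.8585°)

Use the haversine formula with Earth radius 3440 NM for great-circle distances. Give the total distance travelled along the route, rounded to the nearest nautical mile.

457 NM

Leg distances:
A→B: 58.8 NM  (cumulative 58.8 NM)
B→C: 118.5 NM  (cumulative 177.3 NM)
C→D: 99.1 NM  (cumulative 276.4 NM)
D→E: 64.0 NM  (cumulative 340.4 NM)
E→F: 15.2 NM  (cumulative 355.6 NM)
F→G: 101.6 NM  (cumulative 457.1 NM)
Total route length ≈ 457 NM.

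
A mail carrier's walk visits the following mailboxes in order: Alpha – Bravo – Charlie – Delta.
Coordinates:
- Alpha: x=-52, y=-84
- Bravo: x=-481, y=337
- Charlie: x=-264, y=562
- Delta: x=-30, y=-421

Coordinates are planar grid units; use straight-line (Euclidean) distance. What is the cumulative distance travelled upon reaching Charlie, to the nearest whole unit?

914

Leg distances:
Alpha→Bravo: 601.1  (cumulative 601.1)
Bravo→Charlie: 312.6  (cumulative 913.7)
Cumulative distance at Charlie ≈ 914.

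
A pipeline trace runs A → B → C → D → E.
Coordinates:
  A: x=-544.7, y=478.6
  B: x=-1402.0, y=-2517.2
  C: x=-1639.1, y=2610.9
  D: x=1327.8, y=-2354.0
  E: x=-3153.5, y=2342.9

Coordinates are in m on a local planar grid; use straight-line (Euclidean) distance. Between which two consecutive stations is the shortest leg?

Leg distances:
A→B: 3116.1 m
B→C: 5133.6 m
C→D: 5783.8 m
D→E: 6491.8 m
The shortest leg is A–B at 3116.1 m.

A–B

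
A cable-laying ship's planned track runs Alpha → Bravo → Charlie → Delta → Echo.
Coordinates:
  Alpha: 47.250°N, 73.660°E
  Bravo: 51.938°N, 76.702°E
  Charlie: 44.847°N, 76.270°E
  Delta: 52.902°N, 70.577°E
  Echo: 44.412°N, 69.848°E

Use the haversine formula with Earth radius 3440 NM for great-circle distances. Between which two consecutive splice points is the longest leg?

Leg distances:
Alpha→Bravo: 305.3 NM
Bravo→Charlie: 426.1 NM
Charlie→Delta: 532.9 NM
Delta→Echo: 510.5 NM
The longest leg is Charlie–Delta at 532.9 NM.

Charlie–Delta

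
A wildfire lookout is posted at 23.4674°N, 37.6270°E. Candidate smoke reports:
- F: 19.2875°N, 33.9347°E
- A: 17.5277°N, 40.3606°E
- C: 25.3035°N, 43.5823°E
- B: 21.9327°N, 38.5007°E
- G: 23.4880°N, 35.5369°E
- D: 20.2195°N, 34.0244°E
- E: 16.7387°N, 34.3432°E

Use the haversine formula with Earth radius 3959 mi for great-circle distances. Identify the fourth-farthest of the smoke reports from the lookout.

F

Distances from the lookout (23.4674°N, 37.6270°E):
E: 511.4 mi
A: 446.9 mi
C: 395.6 mi
F: 373.9 mi
D: 322.1 mi
G: 132.5 mi
B: 119.8 mi
The fourth-farthest is F at 373.9 mi.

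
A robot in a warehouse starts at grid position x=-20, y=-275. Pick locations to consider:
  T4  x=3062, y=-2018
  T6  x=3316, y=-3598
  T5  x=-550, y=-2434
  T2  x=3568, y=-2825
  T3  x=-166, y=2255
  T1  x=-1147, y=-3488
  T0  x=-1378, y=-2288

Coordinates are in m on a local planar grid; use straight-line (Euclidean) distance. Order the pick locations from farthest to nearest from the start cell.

Distances from the start cell:
T6 x=3316, y=-3598: 4708.6 m
T2 x=3568, y=-2825: 4401.8 m
T4 x=3062, y=-2018: 3540.7 m
T1 x=-1147, y=-3488: 3404.9 m
T3 x=-166, y=2255: 2534.2 m
T0 x=-1378, y=-2288: 2428.2 m
T5 x=-550, y=-2434: 2223.1 m

T6, T2, T4, T1, T3, T0, T5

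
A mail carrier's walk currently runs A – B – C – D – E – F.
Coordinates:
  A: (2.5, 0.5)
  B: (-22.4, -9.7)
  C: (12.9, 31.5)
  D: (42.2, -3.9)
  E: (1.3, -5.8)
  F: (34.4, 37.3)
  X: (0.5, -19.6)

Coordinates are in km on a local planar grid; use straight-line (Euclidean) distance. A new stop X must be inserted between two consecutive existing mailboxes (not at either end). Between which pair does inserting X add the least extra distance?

Added distance for inserting X between each consecutive pair:
A–B: 18.2 km
B–C: 23.3 km
C–D: 51.2 km
D–E: 17.4 km
E–F: 25.7 km
Smallest added distance is 17.4 km, inserting between D and E.

between D and E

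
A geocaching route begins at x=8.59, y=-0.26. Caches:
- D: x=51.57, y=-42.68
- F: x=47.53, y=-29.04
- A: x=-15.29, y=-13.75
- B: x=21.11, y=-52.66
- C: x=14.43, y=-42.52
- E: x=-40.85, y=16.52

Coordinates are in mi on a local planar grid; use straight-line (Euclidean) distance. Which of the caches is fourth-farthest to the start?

F

Distances from the start (x=8.59, y=-0.26):
D: 60.4 mi
B: 53.9 mi
E: 52.2 mi
F: 48.4 mi
C: 42.7 mi
A: 27.4 mi
The fourth-farthest is F at 48.4 mi.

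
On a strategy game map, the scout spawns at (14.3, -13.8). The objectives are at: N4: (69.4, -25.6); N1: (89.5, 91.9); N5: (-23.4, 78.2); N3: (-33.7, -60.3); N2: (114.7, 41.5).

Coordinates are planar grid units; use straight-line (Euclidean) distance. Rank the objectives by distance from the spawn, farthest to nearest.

N1, N2, N5, N3, N4

Distance from the spawn at (14.3, -13.8) to each:
N1 (89.5, 91.9): 129.7
N2 (114.7, 41.5): 114.6
N5 (-23.4, 78.2): 99.4
N3 (-33.7, -60.3): 66.8
N4 (69.4, -25.6): 56.3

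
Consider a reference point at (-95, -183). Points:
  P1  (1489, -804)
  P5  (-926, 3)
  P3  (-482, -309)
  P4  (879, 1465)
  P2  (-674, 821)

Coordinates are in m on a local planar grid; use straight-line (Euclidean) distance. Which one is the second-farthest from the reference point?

Distance to each, sorted:
P4: 1914.3 m
P1: 1701.4 m
P2: 1159.0 m
P5: 851.6 m
P3: 407.0 m
The second-farthest is P1 at 1701.4 m.

P1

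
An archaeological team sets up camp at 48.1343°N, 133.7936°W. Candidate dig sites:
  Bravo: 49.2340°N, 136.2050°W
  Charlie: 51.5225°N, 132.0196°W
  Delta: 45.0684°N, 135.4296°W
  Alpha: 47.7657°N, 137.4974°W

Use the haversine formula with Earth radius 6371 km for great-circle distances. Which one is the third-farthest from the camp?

Alpha

Distances from the camp (48.1343°N, 133.7936°W):
Charlie: 397.6 km
Delta: 363.1 km
Alpha: 278.8 km
Bravo: 215.1 km
The third-farthest is Alpha at 278.8 km.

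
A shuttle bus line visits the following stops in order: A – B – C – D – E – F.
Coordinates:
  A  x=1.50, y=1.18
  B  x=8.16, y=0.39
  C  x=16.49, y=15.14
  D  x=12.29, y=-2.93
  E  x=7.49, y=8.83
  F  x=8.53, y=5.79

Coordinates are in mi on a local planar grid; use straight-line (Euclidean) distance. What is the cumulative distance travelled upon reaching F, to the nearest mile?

58 mi

Leg distances:
A→B: 6.7 mi  (cumulative 6.7 mi)
B→C: 16.9 mi  (cumulative 23.6 mi)
C→D: 18.6 mi  (cumulative 42.2 mi)
D→E: 12.7 mi  (cumulative 54.9 mi)
E→F: 3.2 mi  (cumulative 58.1 mi)
Cumulative distance at F ≈ 58 mi.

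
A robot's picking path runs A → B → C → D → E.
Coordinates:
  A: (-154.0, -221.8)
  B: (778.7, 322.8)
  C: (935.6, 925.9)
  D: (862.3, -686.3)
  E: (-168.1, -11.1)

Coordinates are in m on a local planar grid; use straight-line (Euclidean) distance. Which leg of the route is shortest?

B–C

Leg distances:
A→B: 1080.1 m
B→C: 623.2 m
C→D: 1613.9 m
D→E: 1231.9 m
The shortest leg is B–C at 623.2 m.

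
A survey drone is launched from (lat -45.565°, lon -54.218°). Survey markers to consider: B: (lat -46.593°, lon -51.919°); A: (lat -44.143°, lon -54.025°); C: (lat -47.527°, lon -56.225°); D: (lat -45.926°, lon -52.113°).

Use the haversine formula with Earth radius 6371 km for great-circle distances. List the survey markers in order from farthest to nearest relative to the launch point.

Computing each great-circle distance from (lat -45.565°, lon -54.218°):
C (lat -47.527°, lon -56.225°): 266.7 km
B (lat -46.593°, lon -51.919°): 211.0 km
D (lat -45.926°, lon -52.113°): 168.2 km
A (lat -44.143°, lon -54.025°): 158.8 km

C, B, D, A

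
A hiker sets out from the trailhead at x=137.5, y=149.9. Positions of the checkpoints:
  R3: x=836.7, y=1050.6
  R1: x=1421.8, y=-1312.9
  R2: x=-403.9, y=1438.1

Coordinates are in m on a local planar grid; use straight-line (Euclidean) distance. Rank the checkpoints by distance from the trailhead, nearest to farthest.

Distance from the trailhead at x=137.5, y=149.9 to each:
R3 x=836.7, y=1050.6: 1140.2 m
R2 x=-403.9, y=1438.1: 1397.3 m
R1 x=1421.8, y=-1312.9: 1946.6 m

R3, R2, R1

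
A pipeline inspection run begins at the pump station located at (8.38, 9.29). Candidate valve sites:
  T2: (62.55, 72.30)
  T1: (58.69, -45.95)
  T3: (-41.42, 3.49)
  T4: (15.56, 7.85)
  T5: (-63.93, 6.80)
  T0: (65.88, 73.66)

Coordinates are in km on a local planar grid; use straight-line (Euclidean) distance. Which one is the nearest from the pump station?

Distances from the pump station ((8.38, 9.29)):
T4: 7.3 km
T3: 50.1 km
T5: 72.4 km
T1: 74.7 km
T2: 83.1 km
T0: 86.3 km
The nearest is T4 at 7.3 km.

T4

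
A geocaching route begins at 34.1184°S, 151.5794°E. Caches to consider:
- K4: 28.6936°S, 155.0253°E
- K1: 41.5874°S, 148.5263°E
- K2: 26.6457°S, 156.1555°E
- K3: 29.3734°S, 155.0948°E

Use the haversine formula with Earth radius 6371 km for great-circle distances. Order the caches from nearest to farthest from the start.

K3, K4, K1, K2

Computing each great-circle distance from 34.1184°S, 151.5794°E:
K3 29.3734°S, 155.0948°E: 623.5 km
K4 28.6936°S, 155.0253°E: 686.0 km
K1 41.5874°S, 148.5263°E: 872.5 km
K2 26.6457°S, 156.1555°E: 939.4 km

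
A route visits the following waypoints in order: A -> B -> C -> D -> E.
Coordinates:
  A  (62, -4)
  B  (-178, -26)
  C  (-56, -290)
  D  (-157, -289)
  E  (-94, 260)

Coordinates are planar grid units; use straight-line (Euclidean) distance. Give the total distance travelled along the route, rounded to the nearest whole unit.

Leg distances:
A→B: 241.0  (cumulative 241.0)
B→C: 290.8  (cumulative 531.8)
C→D: 101.0  (cumulative 632.8)
D→E: 552.6  (cumulative 1185.4)
Total route length ≈ 1185.

1185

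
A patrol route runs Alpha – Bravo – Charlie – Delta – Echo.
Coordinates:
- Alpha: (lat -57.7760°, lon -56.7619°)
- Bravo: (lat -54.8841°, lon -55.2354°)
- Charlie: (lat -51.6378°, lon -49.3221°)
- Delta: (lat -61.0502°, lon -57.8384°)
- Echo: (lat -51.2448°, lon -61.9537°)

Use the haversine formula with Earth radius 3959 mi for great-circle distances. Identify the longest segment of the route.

Charlie–Delta

Leg distances:
Alpha→Bravo: 208.2 mi
Bravo→Charlie: 331.5 mi
Charlie→Delta: 726.2 mi
Delta→Echo: 695.5 mi
The longest leg is Charlie–Delta at 726.2 mi.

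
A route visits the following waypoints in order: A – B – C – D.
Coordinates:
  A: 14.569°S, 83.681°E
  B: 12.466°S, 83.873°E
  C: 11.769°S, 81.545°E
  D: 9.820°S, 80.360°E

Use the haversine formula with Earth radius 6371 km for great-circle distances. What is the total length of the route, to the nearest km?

752 km

Leg distances:
A→B: 234.8 km  (cumulative 234.8 km)
B→C: 264.7 km  (cumulative 499.5 km)
C→D: 252.4 km  (cumulative 751.9 km)
Total route length ≈ 752 km.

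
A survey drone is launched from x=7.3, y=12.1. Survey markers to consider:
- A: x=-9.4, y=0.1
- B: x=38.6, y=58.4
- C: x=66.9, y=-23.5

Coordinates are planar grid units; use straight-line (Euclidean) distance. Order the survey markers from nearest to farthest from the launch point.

Distance from the launch point at x=7.3, y=12.1 to each:
A x=-9.4, y=0.1: 20.6
B x=38.6, y=58.4: 55.9
C x=66.9, y=-23.5: 69.4

A, B, C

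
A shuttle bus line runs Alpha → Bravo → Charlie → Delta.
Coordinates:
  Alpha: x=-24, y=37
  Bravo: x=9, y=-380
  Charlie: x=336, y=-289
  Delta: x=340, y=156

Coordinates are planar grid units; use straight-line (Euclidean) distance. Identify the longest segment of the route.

Charlie–Delta

Leg distances:
Alpha→Bravo: 418.3
Bravo→Charlie: 339.4
Charlie→Delta: 445.0
The longest leg is Charlie–Delta at 445.0.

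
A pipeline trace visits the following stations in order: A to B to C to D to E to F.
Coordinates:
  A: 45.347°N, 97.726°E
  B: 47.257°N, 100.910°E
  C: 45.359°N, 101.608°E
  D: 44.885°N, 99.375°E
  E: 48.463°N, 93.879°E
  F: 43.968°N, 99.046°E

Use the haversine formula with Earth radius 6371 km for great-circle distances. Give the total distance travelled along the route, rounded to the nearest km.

Leg distances:
A→B: 323.9 km  (cumulative 323.9 km)
B→C: 217.7 km  (cumulative 541.6 km)
C→D: 182.9 km  (cumulative 724.6 km)
D→E: 577.8 km  (cumulative 1302.3 km)
E→F: 638.3 km  (cumulative 1940.7 km)
Total route length ≈ 1941 km.

1941 km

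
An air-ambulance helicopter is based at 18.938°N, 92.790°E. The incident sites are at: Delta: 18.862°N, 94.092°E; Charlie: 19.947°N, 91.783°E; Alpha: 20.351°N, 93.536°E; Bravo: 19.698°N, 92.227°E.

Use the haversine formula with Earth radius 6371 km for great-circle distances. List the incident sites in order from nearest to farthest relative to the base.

Distance from the base at 18.938°N, 92.790°E to each:
Bravo 19.698°N, 92.227°E: 103.1 km
Delta 18.862°N, 94.092°E: 137.2 km
Charlie 19.947°N, 91.783°E: 154.1 km
Alpha 20.351°N, 93.536°E: 175.5 km

Bravo, Delta, Charlie, Alpha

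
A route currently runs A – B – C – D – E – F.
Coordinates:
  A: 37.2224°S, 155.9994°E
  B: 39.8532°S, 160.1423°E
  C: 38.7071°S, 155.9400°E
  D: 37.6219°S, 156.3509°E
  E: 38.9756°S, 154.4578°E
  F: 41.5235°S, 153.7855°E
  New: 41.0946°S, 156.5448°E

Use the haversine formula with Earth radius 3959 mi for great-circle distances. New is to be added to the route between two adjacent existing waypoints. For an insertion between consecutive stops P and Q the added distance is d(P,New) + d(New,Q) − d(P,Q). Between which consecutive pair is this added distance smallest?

between B and C

Added distance for inserting New between each consecutive pair:
A–B: 188.4 mi
B–C: 137.4 mi
C–D: 330.0 mi
D–E: 284.7 mi
E–F: 150.0 mi
Smallest added distance is 137.4 mi, inserting between B and C.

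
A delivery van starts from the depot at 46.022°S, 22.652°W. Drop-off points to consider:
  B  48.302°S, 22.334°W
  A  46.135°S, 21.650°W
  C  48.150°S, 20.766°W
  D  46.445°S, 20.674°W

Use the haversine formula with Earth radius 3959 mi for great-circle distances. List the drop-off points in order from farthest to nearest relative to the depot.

C, B, D, A

Distances from the depot:
C 48.150°S, 20.766°W: 171.7 mi
B 48.302°S, 22.334°W: 158.2 mi
D 46.445°S, 20.674°W: 99.0 mi
A 46.135°S, 21.650°W: 48.7 mi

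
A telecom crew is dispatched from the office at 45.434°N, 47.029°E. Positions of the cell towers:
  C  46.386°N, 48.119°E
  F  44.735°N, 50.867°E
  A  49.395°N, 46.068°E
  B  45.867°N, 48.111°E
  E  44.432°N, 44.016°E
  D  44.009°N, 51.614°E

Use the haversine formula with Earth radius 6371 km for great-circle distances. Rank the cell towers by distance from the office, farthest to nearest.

Computing each great-circle distance from 45.434°N, 47.029°E:
A 49.395°N, 46.068°E: 446.3 km
D 44.009°N, 51.614°E: 395.3 km
F 44.735°N, 50.867°E: 311.2 km
E 44.432°N, 44.016°E: 262.0 km
C 46.386°N, 48.119°E: 135.3 km
B 45.867°N, 48.111°E: 96.9 km

A, D, F, E, C, B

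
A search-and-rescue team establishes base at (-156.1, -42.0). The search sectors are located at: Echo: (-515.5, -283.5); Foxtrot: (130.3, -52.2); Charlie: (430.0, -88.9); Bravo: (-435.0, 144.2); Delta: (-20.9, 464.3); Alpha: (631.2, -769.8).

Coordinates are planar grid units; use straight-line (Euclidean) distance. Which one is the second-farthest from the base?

Distances from the base ((-156.1, -42.0)):
Alpha: 1072.2
Charlie: 588.0
Delta: 524.0
Echo: 433.0
Bravo: 335.3
Foxtrot: 286.6
The second-farthest is Charlie at 588.0.

Charlie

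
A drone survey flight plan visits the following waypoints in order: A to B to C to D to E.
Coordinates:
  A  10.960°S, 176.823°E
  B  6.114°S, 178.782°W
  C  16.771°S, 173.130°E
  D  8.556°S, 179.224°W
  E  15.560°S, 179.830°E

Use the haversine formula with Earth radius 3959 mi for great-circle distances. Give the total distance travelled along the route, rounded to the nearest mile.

Leg distances:
A→B: 449.7 mi  (cumulative 449.7 mi)
B→C: 917.2 mi  (cumulative 1366.9 mi)
C→D: 766.4 mi  (cumulative 2133.3 mi)
D→E: 488.2 mi  (cumulative 2621.5 mi)
Total route length ≈ 2622 mi.

2622 mi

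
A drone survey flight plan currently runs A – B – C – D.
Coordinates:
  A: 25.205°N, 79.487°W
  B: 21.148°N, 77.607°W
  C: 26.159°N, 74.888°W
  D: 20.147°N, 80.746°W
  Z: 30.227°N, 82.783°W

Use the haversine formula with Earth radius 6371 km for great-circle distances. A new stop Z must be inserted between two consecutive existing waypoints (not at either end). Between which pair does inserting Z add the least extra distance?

between C and D

Added distance for inserting Z between each consecutive pair:
A–B: 1290.0 km
B–C: 1408.3 km
C–D: 1138.0 km
Smallest added distance is 1138.0 km, inserting between C and D.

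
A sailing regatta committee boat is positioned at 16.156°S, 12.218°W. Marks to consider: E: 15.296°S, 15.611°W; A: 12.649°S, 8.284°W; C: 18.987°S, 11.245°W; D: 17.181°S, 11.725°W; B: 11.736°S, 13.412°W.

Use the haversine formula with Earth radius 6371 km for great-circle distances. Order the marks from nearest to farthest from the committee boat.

Distance from the committee boat at 16.156°S, 12.218°W to each:
D 17.181°S, 11.725°W: 125.5 km
C 18.987°S, 11.245°W: 331.3 km
E 15.296°S, 15.611°W: 375.5 km
B 11.736°S, 13.412°W: 508.1 km
A 12.649°S, 8.284°W: 575.8 km

D, C, E, B, A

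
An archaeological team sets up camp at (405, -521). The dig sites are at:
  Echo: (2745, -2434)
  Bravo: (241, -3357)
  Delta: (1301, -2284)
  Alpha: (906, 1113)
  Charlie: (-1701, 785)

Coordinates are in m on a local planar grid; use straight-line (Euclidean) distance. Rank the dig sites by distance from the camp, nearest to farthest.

Alpha, Delta, Charlie, Bravo, Echo

Distances from the camp:
Alpha (906, 1113): 1709.1 m
Delta (1301, -2284): 1977.6 m
Charlie (-1701, 785): 2478.1 m
Bravo (241, -3357): 2840.7 m
Echo (2745, -2434): 3022.4 m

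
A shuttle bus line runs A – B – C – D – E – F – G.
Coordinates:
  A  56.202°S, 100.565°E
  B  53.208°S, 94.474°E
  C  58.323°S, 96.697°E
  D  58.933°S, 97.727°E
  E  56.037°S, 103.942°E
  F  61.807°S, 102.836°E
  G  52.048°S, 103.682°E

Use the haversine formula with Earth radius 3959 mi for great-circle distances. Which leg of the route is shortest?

Leg distances:
A→B: 319.1 mi
B→C: 363.8 mi
C→D: 56.1 mi
D→E: 305.3 mi
E→F: 400.6 mi
F→G: 675.1 mi
The shortest leg is C–D at 56.1 mi.

C–D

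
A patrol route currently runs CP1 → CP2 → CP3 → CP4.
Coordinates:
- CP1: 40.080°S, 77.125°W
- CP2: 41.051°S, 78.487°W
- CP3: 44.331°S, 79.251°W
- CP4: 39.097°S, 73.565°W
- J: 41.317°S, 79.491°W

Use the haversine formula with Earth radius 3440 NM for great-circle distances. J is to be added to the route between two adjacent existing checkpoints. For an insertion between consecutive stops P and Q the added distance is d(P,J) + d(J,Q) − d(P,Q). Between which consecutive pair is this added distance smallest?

between CP2 and CP3

Added distance for inserting J between each consecutive pair:
CP1–CP2: 93.7 NM
CP2–CP3: 29.6 NM
CP3–CP4: 79.5 NM
Smallest added distance is 29.6 NM, inserting between CP2 and CP3.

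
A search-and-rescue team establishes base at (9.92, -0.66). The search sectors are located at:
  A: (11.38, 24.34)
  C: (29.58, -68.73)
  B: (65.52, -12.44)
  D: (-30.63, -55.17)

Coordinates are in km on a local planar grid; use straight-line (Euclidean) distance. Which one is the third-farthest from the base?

Distances from the base ((9.92, -0.66)):
C: 70.9 km
D: 67.9 km
B: 56.8 km
A: 25.0 km
The third-farthest is B at 56.8 km.

B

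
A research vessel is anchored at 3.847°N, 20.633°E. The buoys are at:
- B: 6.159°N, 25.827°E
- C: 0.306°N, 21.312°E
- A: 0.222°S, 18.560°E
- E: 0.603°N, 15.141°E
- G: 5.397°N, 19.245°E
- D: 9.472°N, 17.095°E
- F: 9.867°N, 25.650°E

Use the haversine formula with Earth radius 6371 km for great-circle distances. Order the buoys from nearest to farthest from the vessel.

G, C, A, B, E, D, F

Computing each great-circle distance from 3.847°N, 20.633°E:
G 5.397°N, 19.245°E: 231.0 km
C 0.306°N, 21.312°E: 400.9 km
A 0.222°S, 18.560°E: 507.7 km
B 6.159°N, 25.827°E: 630.1 km
E 0.603°N, 15.141°E: 708.8 km
D 9.472°N, 17.095°E: 737.4 km
F 9.867°N, 25.650°E: 868.7 km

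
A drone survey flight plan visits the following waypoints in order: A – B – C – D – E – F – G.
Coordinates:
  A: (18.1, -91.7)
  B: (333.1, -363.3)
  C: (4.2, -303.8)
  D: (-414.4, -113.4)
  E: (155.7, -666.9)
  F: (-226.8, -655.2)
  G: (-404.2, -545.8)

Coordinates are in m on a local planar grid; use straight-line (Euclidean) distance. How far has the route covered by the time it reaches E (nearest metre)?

Leg distances:
A→B: 415.9 m  (cumulative 415.9 m)
B→C: 334.2 m  (cumulative 750.2 m)
C→D: 459.9 m  (cumulative 1210.0 m)
D→E: 794.6 m  (cumulative 2004.6 m)
Cumulative distance at E ≈ 2005 m.

2005 m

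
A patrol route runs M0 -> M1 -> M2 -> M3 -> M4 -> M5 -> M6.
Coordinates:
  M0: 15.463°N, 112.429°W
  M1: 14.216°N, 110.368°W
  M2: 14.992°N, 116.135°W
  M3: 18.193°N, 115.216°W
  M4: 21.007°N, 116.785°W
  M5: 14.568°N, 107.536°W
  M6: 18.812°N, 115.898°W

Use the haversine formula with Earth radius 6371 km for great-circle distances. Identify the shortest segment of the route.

Leg distances:
M0→M1: 261.3 km
M1→M2: 626.5 km
M2→M3: 369.2 km
M3→M4: 353.4 km
M4→M5: 1212.5 km
M5→M6: 1007.7 km
The shortest leg is M0–M1 at 261.3 km.

M0–M1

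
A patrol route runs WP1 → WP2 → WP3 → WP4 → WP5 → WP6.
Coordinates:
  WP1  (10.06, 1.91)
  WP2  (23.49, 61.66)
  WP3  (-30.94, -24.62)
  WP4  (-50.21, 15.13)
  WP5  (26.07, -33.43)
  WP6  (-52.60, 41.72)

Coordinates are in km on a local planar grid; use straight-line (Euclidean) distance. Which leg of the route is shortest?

WP3–WP4

Leg distances:
WP1→WP2: 61.2 km
WP2→WP3: 102.0 km
WP3→WP4: 44.2 km
WP4→WP5: 90.4 km
WP5→WP6: 108.8 km
The shortest leg is WP3–WP4 at 44.2 km.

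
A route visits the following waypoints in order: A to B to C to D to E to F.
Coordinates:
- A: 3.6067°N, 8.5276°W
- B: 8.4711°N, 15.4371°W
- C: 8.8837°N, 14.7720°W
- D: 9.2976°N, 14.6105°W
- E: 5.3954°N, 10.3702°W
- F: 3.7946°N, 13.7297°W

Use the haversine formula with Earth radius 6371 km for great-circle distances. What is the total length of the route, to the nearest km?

2122 km

Leg distances:
A→B: 935.9 km  (cumulative 935.9 km)
B→C: 86.3 km  (cumulative 1022.2 km)
C→D: 49.3 km  (cumulative 1071.6 km)
D→E: 637.9 km  (cumulative 1709.4 km)
E→F: 412.7 km  (cumulative 2122.1 km)
Total route length ≈ 2122 km.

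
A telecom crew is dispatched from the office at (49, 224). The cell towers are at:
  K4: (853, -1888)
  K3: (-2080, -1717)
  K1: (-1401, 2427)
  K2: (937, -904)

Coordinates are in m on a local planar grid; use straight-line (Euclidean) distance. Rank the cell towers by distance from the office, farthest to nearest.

K3, K1, K4, K2

Distances from the office:
K3 (-2080, -1717): 2881.0 m
K1 (-1401, 2427): 2637.4 m
K4 (853, -1888): 2259.9 m
K2 (937, -904): 1435.6 m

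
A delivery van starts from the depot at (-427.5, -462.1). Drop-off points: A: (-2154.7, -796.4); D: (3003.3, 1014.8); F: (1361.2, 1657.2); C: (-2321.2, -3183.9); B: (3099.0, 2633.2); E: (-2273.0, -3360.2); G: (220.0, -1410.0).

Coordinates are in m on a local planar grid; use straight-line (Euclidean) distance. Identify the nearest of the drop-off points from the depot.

Distance to each, sorted:
G: 1147.9 m
A: 1759.3 m
F: 2773.2 m
C: 3315.8 m
E: 3435.8 m
D: 3735.2 m
B: 4692.2 m
The nearest is G at 1147.9 m.

G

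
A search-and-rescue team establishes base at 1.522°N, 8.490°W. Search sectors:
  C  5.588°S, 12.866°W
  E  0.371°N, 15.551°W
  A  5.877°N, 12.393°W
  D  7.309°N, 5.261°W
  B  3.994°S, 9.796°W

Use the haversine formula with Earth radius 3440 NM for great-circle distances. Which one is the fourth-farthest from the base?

A

Distance to each, sorted:
C: 501.1 NM
E: 429.5 NM
D: 397.6 NM
A: 350.7 NM
B: 340.3 NM
The fourth-farthest is A at 350.7 NM.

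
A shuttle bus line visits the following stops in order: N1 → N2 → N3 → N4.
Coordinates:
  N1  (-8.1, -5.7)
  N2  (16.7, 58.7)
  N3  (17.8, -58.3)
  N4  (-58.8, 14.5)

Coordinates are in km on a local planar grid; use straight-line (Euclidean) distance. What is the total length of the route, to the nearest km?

292 km

Leg distances:
N1→N2: 69.0 km  (cumulative 69.0 km)
N2→N3: 117.0 km  (cumulative 186.0 km)
N3→N4: 105.7 km  (cumulative 291.7 km)
Total route length ≈ 292 km.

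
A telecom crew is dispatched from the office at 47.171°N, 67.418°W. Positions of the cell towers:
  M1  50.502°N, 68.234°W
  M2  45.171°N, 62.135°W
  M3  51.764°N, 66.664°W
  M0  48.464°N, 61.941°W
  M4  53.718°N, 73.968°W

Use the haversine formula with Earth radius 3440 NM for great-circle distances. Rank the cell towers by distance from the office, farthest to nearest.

M4, M3, M2, M0, M1

Distances from the office:
M4 53.718°N, 73.968°W: 465.6 NM
M3 51.764°N, 66.664°W: 277.3 NM
M2 45.171°N, 62.135°W: 250.3 NM
M0 48.464°N, 61.941°W: 234.0 NM
M1 50.502°N, 68.234°W: 202.6 NM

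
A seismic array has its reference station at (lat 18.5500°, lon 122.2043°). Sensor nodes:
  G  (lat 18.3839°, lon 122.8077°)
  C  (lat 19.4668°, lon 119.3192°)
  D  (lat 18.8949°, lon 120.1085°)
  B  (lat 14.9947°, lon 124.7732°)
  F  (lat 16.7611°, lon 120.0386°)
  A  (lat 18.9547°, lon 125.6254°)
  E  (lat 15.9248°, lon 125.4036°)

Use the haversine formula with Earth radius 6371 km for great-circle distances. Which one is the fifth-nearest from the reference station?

A

Distance to each, sorted:
G: 66.3 km
D: 224.0 km
F: 303.7 km
C: 320.0 km
A: 363.0 km
E: 447.9 km
B: 480.7 km
The fifth-nearest is A at 363.0 km.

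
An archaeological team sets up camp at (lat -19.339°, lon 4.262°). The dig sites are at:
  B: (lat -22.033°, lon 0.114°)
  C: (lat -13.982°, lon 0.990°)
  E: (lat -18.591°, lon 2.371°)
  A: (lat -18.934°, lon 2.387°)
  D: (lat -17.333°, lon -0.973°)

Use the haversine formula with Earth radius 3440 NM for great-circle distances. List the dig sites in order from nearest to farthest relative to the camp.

A, E, B, D, C

Computing each great-circle distance from (lat -19.339°, lon 4.262°):
A (lat -18.934°, lon 2.387°): 109.1 NM
E (lat -18.591°, lon 2.371°): 116.4 NM
B (lat -22.033°, lon 0.114°): 283.6 NM
D (lat -17.333°, lon -0.973°): 321.7 NM
C (lat -13.982°, lon 0.990°): 372.6 NM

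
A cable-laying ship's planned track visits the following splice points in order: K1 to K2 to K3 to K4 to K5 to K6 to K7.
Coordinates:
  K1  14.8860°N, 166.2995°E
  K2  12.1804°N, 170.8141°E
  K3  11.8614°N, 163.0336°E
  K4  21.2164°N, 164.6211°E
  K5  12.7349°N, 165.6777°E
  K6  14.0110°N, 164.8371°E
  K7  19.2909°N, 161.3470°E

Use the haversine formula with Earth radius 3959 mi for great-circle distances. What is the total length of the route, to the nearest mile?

Leg distances:
K1→K2: 356.2 mi  (cumulative 356.2 mi)
K2→K3: 526.3 mi  (cumulative 882.5 mi)
K3→K4: 654.9 mi  (cumulative 1537.4 mi)
K4→K5: 590.2 mi  (cumulative 2127.6 mi)
K5→K6: 104.7 mi  (cumulative 2232.3 mi)
K6→K7: 431.8 mi  (cumulative 2664.1 mi)
Total route length ≈ 2664 mi.

2664 mi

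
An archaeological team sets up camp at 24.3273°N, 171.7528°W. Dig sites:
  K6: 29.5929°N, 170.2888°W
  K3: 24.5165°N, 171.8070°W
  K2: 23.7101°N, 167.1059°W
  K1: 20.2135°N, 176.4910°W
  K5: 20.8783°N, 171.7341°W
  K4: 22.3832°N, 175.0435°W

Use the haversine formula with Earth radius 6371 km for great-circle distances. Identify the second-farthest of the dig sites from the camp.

Distances from the camp (24.3273°N, 171.7528°W):
K1: 668.4 km
K6: 603.2 km
K2: 476.9 km
K4: 399.4 km
K5: 383.5 km
K3: 21.7 km
The second-farthest is K6 at 603.2 km.

K6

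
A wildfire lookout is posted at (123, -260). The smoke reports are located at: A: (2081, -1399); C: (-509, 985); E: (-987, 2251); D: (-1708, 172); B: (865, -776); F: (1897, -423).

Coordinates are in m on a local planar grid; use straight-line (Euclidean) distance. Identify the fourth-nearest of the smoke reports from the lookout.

D

Distances from the lookout ((123, -260)):
B: 903.8 m
C: 1396.2 m
F: 1781.5 m
D: 1881.3 m
A: 2265.2 m
E: 2745.4 m
The fourth-nearest is D at 1881.3 m.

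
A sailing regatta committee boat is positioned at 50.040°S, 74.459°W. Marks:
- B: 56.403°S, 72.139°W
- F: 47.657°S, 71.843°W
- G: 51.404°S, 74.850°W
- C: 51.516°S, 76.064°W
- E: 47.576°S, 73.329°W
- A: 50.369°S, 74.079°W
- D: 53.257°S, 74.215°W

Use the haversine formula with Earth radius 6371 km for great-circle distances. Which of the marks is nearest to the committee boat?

A

Distances from the committee boat (50.040°S, 74.459°W):
A: 45.5 km
G: 154.1 km
C: 199.2 km
E: 286.2 km
F: 326.8 km
D: 358.1 km
B: 724.1 km
The nearest is A at 45.5 km.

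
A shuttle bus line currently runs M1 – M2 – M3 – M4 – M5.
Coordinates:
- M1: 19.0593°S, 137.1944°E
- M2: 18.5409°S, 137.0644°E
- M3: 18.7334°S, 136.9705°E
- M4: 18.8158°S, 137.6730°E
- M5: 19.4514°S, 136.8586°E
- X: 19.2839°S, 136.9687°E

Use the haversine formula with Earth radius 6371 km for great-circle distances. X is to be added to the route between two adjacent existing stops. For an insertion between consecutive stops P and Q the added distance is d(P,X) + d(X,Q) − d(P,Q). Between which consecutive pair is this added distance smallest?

between M4 and M5

Added distance for inserting X between each consecutive pair:
M1–M2: 58.4 km
M2–M3: 120.9 km
M3–M4: 77.2 km
M4–M5: 1.4 km
Smallest added distance is 1.4 km, inserting between M4 and M5.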